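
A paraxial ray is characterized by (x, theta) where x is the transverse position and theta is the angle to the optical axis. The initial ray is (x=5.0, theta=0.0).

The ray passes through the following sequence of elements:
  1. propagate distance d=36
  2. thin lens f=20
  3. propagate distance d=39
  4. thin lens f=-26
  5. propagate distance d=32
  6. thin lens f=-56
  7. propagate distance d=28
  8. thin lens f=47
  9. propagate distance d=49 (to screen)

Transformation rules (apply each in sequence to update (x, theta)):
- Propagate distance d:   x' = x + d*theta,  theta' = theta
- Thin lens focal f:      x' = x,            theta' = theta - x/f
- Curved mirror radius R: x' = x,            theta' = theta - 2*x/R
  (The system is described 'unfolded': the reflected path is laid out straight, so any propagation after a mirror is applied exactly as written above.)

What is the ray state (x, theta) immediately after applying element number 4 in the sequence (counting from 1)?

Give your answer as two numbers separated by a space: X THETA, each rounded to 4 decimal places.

Initial: x=5.0000 theta=0.0000
After 1 (propagate distance d=36): x=5.0000 theta=0.0000
After 2 (thin lens f=20): x=5.0000 theta=-0.2500
After 3 (propagate distance d=39): x=-4.7500 theta=-0.2500
After 4 (thin lens f=-26): x=-4.7500 theta=-45/104 (≈-0.4327)
Rounded to 4 decimal places: x = -4.7500, theta = -0.4327

Answer: -4.7500 -0.4327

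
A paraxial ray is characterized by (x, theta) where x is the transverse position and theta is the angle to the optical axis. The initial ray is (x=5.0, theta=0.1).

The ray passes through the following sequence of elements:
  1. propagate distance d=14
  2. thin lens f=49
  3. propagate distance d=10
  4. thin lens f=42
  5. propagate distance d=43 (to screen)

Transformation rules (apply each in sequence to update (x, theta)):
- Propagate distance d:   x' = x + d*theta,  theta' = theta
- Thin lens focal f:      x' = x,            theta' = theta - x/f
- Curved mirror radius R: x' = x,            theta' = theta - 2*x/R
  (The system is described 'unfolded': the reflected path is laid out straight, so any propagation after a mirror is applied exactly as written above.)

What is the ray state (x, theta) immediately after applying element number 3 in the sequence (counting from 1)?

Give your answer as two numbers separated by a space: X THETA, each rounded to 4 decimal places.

Answer: 6.0939 -0.0306

Derivation:
Initial: x=5.0000 theta=0.1000
After 1 (propagate distance d=14): x=6.4000 theta=0.1000
After 2 (thin lens f=49): x=6.4000 theta=-3/98 (≈-0.0306)
After 3 (propagate distance d=10): x=1493/245 (≈6.0939) theta=-3/98 (≈-0.0306)
Rounded to 4 decimal places: x = 6.0939, theta = -0.0306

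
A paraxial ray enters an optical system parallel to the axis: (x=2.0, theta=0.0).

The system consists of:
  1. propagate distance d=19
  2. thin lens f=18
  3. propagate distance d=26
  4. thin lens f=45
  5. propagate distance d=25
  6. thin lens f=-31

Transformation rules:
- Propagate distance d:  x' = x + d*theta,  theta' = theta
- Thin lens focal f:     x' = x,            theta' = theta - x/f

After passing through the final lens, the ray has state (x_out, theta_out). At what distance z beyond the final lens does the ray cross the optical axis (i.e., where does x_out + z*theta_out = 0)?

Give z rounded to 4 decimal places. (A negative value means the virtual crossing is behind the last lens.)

Answer: -16.3795

Derivation:
Initial: x=2.0000 theta=0.0000
After 1 (propagate distance d=19): x=2.0000 theta=0.0000
After 2 (thin lens f=18): x=2.0000 theta=-1/9 (≈-0.1111)
After 3 (propagate distance d=26): x=-8/9 (≈-0.8889) theta=-1/9 (≈-0.1111)
After 4 (thin lens f=45): x=-8/9 (≈-0.8889) theta=-37/405 (≈-0.0914)
After 5 (propagate distance d=25): x=-257/81 (≈-3.1728) theta=-37/405 (≈-0.0914)
After 6 (thin lens f=-31): x=-257/81 (≈-3.1728) theta=-2432/12555 (≈-0.1937)
z_focus = -x_out/theta_out = -(-257/81)/(-2432/12555) = -39835/2432 ≈ -16.3795
Rounded to 4 decimal places: z = -16.3795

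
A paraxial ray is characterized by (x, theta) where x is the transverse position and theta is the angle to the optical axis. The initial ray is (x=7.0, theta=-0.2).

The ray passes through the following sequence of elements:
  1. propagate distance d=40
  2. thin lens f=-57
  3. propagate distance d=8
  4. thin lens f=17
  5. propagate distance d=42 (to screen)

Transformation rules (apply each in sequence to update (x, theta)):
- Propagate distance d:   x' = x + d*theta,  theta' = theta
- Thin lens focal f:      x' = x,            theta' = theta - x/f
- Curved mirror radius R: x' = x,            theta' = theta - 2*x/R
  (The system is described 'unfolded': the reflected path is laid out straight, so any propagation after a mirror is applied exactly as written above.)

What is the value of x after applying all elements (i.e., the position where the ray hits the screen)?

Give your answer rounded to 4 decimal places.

Initial: x=7.0000 theta=-0.2000
After 1 (propagate distance d=40): x=-1.0000 theta=-0.2000
After 2 (thin lens f=-57): x=-1.0000 theta=-62/285 (≈-0.2175)
After 3 (propagate distance d=8): x=-781/285 (≈-2.7404) theta=-62/285 (≈-0.2175)
After 4 (thin lens f=17): x=-781/285 (≈-2.7404) theta=-91/1615 (≈-0.0563)
After 5 (propagate distance d=42 (to screen)): x=-24743/4845 (≈-5.1069) theta=-91/1615 (≈-0.0563)
Rounded to 4 decimal places: x = -5.1069

Answer: -5.1069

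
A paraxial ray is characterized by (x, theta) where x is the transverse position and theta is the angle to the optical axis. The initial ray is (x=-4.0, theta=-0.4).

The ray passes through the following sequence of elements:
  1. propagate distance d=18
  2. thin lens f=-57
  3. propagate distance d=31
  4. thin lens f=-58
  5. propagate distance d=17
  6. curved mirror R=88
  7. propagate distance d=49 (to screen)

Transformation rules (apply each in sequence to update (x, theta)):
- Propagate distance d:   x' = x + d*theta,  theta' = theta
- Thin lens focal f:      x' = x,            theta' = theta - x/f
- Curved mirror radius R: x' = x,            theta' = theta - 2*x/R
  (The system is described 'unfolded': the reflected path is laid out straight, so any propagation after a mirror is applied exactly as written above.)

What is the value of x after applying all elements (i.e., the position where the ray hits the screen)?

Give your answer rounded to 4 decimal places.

Answer: -48.7968

Derivation:
Initial: x=-4.0000 theta=-0.4000
After 1 (propagate distance d=18): x=-11.2000 theta=-0.4000
After 2 (thin lens f=-57): x=-11.2000 theta=-34/57 (≈-0.5965)
After 3 (propagate distance d=31): x=-8462/285 (≈-29.6912) theta=-34/57 (≈-0.5965)
After 4 (thin lens f=-58): x=-8462/285 (≈-29.6912) theta=-9161/8265 (≈-1.1084)
After 5 (propagate distance d=17): x=-80227/1653 (≈-48.5342) theta=-9161/8265 (≈-1.1084)
After 6 (curved mirror R=88): x=-80227/1653 (≈-48.5342) theta=-1949/363660 (≈-0.0054)
After 7 (propagate distance d=49 (to screen)): x=-5915147/121220 (≈-48.7968) theta=-1949/363660 (≈-0.0054)
Rounded to 4 decimal places: x = -48.7968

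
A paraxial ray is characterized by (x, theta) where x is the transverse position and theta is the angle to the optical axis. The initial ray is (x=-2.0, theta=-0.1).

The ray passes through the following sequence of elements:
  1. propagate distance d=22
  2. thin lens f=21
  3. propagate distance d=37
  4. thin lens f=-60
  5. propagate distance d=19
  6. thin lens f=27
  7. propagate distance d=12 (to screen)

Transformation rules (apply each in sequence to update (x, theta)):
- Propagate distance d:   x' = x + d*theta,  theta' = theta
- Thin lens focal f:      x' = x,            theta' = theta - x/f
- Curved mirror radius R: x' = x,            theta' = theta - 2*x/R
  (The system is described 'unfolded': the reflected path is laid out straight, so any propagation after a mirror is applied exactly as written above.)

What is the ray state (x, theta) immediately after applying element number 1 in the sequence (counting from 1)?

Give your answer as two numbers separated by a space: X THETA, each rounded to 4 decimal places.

Answer: -4.2000 -0.1000

Derivation:
Initial: x=-2.0000 theta=-0.1000
After 1 (propagate distance d=22): x=-4.2000 theta=-0.1000
Rounded to 4 decimal places: x = -4.2000, theta = -0.1000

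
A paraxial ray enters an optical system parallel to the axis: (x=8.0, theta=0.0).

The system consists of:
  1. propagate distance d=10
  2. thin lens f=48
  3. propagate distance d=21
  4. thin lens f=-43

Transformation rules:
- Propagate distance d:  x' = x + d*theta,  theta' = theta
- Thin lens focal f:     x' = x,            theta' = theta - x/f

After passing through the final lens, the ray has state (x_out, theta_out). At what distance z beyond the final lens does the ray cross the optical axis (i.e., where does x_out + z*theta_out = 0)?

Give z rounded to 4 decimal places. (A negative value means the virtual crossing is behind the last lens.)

Answer: 72.5625

Derivation:
Initial: x=8.0000 theta=0.0000
After 1 (propagate distance d=10): x=8.0000 theta=0.0000
After 2 (thin lens f=48): x=8.0000 theta=-1/6 (≈-0.1667)
After 3 (propagate distance d=21): x=4.5000 theta=-1/6 (≈-0.1667)
After 4 (thin lens f=-43): x=4.5000 theta=-8/129 (≈-0.0620)
z_focus = -x_out/theta_out = -(4.5000)/(-8/129) = 72.5625
Rounded to 4 decimal places: z = 72.5625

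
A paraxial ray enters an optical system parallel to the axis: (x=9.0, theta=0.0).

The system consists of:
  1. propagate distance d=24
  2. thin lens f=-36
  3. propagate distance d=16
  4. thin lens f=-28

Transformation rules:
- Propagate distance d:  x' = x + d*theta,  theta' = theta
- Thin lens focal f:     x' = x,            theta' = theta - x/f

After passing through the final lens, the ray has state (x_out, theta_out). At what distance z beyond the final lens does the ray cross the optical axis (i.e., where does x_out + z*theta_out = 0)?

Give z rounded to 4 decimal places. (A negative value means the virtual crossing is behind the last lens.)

Initial: x=9.0000 theta=0.0000
After 1 (propagate distance d=24): x=9.0000 theta=0.0000
After 2 (thin lens f=-36): x=9.0000 theta=0.2500
After 3 (propagate distance d=16): x=13.0000 theta=0.2500
After 4 (thin lens f=-28): x=13.0000 theta=5/7 (≈0.7143)
z_focus = -x_out/theta_out = -(13.0000)/(5/7) = -18.2000
Rounded to 4 decimal places: z = -18.2000

Answer: -18.2000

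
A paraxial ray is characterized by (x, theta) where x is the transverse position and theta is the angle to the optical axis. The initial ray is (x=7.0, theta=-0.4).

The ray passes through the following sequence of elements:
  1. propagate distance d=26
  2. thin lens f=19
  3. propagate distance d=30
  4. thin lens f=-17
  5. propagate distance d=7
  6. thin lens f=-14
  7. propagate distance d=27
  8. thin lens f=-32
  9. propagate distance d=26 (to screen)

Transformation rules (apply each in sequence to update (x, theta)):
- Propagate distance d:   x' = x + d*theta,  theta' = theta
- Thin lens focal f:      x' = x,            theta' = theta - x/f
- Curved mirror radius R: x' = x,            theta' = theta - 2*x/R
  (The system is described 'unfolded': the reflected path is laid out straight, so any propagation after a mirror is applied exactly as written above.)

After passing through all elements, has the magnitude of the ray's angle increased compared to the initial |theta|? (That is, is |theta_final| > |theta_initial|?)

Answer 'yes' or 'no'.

Answer: yes

Derivation:
Initial: x=7.0000 theta=-0.4000
After 1 (propagate distance d=26): x=-3.4000 theta=-0.4000
After 2 (thin lens f=19): x=-3.4000 theta=-21/95 (≈-0.2211)
After 3 (propagate distance d=30): x=-953/95 (≈-10.0316) theta=-21/95 (≈-0.2211)
After 4 (thin lens f=-17): x=-953/95 (≈-10.0316) theta=-262/323 (≈-0.8111)
After 5 (propagate distance d=7): x=-25371/1615 (≈-15.7096) theta=-262/323 (≈-0.8111)
After 6 (thin lens f=-14): x=-25371/1615 (≈-15.7096) theta=-43711/22610 (≈-1.9333)
After 7 (propagate distance d=27): x=-1535391/22610 (≈-67.9076) theta=-43711/22610 (≈-1.9333)
After 8 (thin lens f=-32): x=-1535391/22610 (≈-67.9076) theta=-2934143/723520 (≈-4.0554)
After 9 (propagate distance d=26 (to screen)): x=-12542023/72352 (≈-173.3473) theta=-2934143/723520 (≈-4.0554)
|theta_initial|=0.4000 |theta_final|=2934143/723520 (≈4.0554) -> increased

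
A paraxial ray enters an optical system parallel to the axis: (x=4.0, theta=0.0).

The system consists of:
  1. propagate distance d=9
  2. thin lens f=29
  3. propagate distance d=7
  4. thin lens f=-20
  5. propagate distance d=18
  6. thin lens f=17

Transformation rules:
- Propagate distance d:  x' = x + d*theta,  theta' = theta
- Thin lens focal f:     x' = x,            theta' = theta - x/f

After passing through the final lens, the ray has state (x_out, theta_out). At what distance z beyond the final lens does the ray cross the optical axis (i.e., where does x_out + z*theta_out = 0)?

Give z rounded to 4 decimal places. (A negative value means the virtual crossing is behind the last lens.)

Initial: x=4.0000 theta=0.0000
After 1 (propagate distance d=9): x=4.0000 theta=0.0000
After 2 (thin lens f=29): x=4.0000 theta=-4/29 (≈-0.1379)
After 3 (propagate distance d=7): x=88/29 (≈3.0345) theta=-4/29 (≈-0.1379)
After 4 (thin lens f=-20): x=88/29 (≈3.0345) theta=2/145 (≈0.0138)
After 5 (propagate distance d=18): x=476/145 (≈3.2828) theta=2/145 (≈0.0138)
After 6 (thin lens f=17): x=476/145 (≈3.2828) theta=-26/145 (≈-0.1793)
z_focus = -x_out/theta_out = -(476/145)/(-26/145) = 238/13 ≈ 18.3077
Rounded to 4 decimal places: z = 18.3077

Answer: 18.3077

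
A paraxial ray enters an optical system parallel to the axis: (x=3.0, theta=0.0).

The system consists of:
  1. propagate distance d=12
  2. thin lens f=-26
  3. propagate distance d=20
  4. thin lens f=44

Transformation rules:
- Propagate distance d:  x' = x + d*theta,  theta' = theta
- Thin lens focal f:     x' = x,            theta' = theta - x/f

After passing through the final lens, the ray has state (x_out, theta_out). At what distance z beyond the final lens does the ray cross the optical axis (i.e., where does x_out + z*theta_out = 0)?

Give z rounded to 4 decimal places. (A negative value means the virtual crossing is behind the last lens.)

Answer: 1012.0000

Derivation:
Initial: x=3.0000 theta=0.0000
After 1 (propagate distance d=12): x=3.0000 theta=0.0000
After 2 (thin lens f=-26): x=3.0000 theta=3/26 (≈0.1154)
After 3 (propagate distance d=20): x=69/13 (≈5.3077) theta=3/26 (≈0.1154)
After 4 (thin lens f=44): x=69/13 (≈5.3077) theta=-3/572 (≈-0.0052)
z_focus = -x_out/theta_out = -(69/13)/(-3/572) = 1012.0000
Rounded to 4 decimal places: z = 1012.0000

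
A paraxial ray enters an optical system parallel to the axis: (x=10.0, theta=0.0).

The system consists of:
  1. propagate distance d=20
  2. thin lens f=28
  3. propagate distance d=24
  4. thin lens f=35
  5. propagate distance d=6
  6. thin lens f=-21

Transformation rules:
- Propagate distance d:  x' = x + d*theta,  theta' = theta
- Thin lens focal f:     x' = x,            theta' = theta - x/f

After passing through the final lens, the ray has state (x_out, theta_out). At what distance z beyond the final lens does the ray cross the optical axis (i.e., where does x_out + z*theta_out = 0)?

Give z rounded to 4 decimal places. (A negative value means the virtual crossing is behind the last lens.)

Initial: x=10.0000 theta=0.0000
After 1 (propagate distance d=20): x=10.0000 theta=0.0000
After 2 (thin lens f=28): x=10.0000 theta=-5/14 (≈-0.3571)
After 3 (propagate distance d=24): x=10/7 (≈1.4286) theta=-5/14 (≈-0.3571)
After 4 (thin lens f=35): x=10/7 (≈1.4286) theta=-39/98 (≈-0.3980)
After 5 (propagate distance d=6): x=-47/49 (≈-0.9592) theta=-39/98 (≈-0.3980)
After 6 (thin lens f=-21): x=-47/49 (≈-0.9592) theta=-913/2058 (≈-0.4436)
z_focus = -x_out/theta_out = -(-47/49)/(-913/2058) = -1974/913 ≈ -2.1621
Rounded to 4 decimal places: z = -2.1621

Answer: -2.1621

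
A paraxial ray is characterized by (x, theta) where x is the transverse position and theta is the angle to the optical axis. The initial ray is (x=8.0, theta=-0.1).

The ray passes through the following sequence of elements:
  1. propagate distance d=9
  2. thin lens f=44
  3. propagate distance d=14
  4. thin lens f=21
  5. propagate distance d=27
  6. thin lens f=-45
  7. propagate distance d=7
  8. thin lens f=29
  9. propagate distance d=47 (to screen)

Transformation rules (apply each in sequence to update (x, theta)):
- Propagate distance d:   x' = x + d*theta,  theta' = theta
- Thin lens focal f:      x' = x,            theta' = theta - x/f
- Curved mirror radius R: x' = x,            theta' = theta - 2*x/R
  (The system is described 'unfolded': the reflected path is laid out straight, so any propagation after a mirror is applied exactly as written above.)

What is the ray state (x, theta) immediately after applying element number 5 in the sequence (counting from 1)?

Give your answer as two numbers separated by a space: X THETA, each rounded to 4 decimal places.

Answer: -8.0399 -0.4252

Derivation:
Initial: x=8.0000 theta=-0.1000
After 1 (propagate distance d=9): x=7.1000 theta=-0.1000
After 2 (thin lens f=44): x=7.1000 theta=-23/88 (≈-0.2614)
After 3 (propagate distance d=14): x=757/220 (≈3.4409) theta=-23/88 (≈-0.2614)
After 4 (thin lens f=21): x=757/220 (≈3.4409) theta=-3929/9240 (≈-0.4252)
After 5 (propagate distance d=27): x=-24763/3080 (≈-8.0399) theta=-3929/9240 (≈-0.4252)
Rounded to 4 decimal places: x = -8.0399, theta = -0.4252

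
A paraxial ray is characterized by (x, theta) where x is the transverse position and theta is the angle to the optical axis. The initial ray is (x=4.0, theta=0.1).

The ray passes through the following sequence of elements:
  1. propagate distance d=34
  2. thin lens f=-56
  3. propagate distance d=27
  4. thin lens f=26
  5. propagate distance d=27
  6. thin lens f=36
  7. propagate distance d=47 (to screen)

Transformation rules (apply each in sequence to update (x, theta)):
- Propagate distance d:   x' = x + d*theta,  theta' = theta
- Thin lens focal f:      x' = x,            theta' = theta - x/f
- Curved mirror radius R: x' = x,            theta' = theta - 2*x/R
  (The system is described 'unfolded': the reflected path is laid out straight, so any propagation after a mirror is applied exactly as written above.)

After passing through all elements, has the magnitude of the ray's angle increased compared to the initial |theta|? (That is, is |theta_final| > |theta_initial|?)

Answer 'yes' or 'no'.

Answer: yes

Derivation:
Initial: x=4.0000 theta=0.1000
After 1 (propagate distance d=34): x=7.4000 theta=0.1000
After 2 (thin lens f=-56): x=7.4000 theta=13/56 (≈0.2321)
After 3 (propagate distance d=27): x=3827/280 (≈13.6679) theta=13/56 (≈0.2321)
After 4 (thin lens f=26): x=3827/280 (≈13.6679) theta=-2137/7280 (≈-0.2935)
After 5 (propagate distance d=27): x=41803/7280 (≈5.7422) theta=-2137/7280 (≈-0.2935)
After 6 (thin lens f=36): x=41803/7280 (≈5.7422) theta=-23747/52416 (≈-0.4530)
After 7 (propagate distance d=47 (to screen)): x=-4075637/262080 (≈-15.5511) theta=-23747/52416 (≈-0.4530)
|theta_initial|=0.1000 |theta_final|=23747/52416 (≈0.4530) -> increased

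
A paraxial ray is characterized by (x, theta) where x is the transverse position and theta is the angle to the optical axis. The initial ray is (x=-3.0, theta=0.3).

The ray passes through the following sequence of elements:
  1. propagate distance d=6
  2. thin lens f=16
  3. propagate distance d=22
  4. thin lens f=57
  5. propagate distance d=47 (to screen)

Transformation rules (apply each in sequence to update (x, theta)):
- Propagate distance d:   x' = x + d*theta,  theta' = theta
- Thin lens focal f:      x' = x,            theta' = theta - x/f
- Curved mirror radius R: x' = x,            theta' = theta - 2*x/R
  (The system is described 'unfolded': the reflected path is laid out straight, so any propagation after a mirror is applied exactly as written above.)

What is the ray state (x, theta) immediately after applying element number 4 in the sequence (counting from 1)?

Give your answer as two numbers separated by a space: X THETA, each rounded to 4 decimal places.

Answer: 7.0500 0.2513

Derivation:
Initial: x=-3.0000 theta=0.3000
After 1 (propagate distance d=6): x=-1.2000 theta=0.3000
After 2 (thin lens f=16): x=-1.2000 theta=0.3750
After 3 (propagate distance d=22): x=7.0500 theta=0.3750
After 4 (thin lens f=57): x=7.0500 theta=191/760 (≈0.2513)
Rounded to 4 decimal places: x = 7.0500, theta = 0.2513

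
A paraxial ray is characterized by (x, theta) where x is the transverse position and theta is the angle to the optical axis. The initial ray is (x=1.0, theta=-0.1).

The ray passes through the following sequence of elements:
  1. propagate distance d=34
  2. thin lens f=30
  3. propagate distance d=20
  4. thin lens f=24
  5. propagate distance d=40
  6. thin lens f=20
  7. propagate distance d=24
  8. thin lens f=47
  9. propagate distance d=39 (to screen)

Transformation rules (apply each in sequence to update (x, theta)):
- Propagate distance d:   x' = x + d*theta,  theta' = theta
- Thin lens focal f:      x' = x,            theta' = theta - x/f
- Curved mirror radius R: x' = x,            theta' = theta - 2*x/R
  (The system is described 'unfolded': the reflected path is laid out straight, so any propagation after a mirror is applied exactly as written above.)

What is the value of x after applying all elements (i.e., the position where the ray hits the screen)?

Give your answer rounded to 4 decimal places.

Initial: x=1.0000 theta=-0.1000
After 1 (propagate distance d=34): x=-2.4000 theta=-0.1000
After 2 (thin lens f=30): x=-2.4000 theta=-0.0200
After 3 (propagate distance d=20): x=-2.8000 theta=-0.0200
After 4 (thin lens f=24): x=-2.8000 theta=29/300 (≈0.0967)
After 5 (propagate distance d=40): x=16/15 (≈1.0667) theta=29/300 (≈0.0967)
After 6 (thin lens f=20): x=16/15 (≈1.0667) theta=13/300 (≈0.0433)
After 7 (propagate distance d=24): x=158/75 (≈2.1067) theta=13/300 (≈0.0433)
After 8 (thin lens f=47): x=158/75 (≈2.1067) theta=-7/4700 (≈-0.0015)
After 9 (propagate distance d=39 (to screen)): x=5777/2820 (≈2.0486) theta=-7/4700 (≈-0.0015)
Rounded to 4 decimal places: x = 2.0486

Answer: 2.0486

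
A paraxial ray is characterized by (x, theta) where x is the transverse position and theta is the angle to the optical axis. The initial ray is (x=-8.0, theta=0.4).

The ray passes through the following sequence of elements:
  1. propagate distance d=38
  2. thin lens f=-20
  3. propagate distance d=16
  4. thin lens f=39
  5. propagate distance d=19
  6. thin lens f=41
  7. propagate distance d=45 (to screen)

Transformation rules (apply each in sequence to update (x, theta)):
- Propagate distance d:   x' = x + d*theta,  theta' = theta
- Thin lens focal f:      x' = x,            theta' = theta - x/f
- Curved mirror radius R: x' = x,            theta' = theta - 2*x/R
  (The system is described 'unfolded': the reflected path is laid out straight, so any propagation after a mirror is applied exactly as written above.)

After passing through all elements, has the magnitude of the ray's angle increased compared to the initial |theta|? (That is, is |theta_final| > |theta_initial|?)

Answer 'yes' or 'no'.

Initial: x=-8.0000 theta=0.4000
After 1 (propagate distance d=38): x=7.2000 theta=0.4000
After 2 (thin lens f=-20): x=7.2000 theta=0.7600
After 3 (propagate distance d=16): x=19.3600 theta=0.7600
After 4 (thin lens f=39): x=19.3600 theta=257/975 (≈0.2636)
After 5 (propagate distance d=19): x=23759/975 (≈24.3682) theta=257/975 (≈0.2636)
After 6 (thin lens f=41): x=23759/975 (≈24.3682) theta=-13222/39975 (≈-0.3308)
After 7 (propagate distance d=45 (to screen)): x=379129/39975 (≈9.4842) theta=-13222/39975 (≈-0.3308)
|theta_initial|=0.4000 |theta_final|=13222/39975 (≈0.3308) -> not increased

Answer: no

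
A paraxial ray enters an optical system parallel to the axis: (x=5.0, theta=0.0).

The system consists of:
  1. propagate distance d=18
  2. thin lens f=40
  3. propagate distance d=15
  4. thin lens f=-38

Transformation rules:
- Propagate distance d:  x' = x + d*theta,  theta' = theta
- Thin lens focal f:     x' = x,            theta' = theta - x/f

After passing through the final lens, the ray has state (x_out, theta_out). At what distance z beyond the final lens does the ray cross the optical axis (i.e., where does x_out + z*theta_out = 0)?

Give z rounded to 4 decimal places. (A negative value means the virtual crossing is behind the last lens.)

Initial: x=5.0000 theta=0.0000
After 1 (propagate distance d=18): x=5.0000 theta=0.0000
After 2 (thin lens f=40): x=5.0000 theta=-0.1250
After 3 (propagate distance d=15): x=3.1250 theta=-0.1250
After 4 (thin lens f=-38): x=3.1250 theta=-13/304 (≈-0.0428)
z_focus = -x_out/theta_out = -(3.1250)/(-13/304) = 950/13 ≈ 73.0769
Rounded to 4 decimal places: z = 73.0769

Answer: 73.0769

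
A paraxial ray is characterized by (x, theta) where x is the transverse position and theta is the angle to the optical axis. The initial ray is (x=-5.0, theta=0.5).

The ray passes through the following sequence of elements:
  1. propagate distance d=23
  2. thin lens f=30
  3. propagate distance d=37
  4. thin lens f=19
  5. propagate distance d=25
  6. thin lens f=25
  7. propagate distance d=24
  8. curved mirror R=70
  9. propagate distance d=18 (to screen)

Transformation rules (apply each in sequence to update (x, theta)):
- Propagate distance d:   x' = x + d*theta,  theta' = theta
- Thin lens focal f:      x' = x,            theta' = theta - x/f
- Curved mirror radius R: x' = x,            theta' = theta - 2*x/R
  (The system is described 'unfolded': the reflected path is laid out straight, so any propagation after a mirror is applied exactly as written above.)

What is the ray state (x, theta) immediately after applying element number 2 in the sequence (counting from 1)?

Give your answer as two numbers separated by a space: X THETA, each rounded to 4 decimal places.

Answer: 6.5000 0.2833

Derivation:
Initial: x=-5.0000 theta=0.5000
After 1 (propagate distance d=23): x=6.5000 theta=0.5000
After 2 (thin lens f=30): x=6.5000 theta=17/60 (≈0.2833)
Rounded to 4 decimal places: x = 6.5000, theta = 0.2833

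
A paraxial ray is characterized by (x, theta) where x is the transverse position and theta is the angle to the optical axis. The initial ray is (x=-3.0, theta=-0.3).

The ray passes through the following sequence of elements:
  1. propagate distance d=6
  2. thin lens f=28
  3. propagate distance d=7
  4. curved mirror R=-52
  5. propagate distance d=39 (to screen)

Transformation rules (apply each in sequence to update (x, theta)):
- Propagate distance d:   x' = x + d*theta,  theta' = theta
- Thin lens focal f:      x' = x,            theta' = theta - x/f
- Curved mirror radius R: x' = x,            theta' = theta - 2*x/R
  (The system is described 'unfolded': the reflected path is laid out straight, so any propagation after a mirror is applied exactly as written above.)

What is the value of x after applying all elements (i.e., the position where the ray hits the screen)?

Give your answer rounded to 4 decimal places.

Initial: x=-3.0000 theta=-0.3000
After 1 (propagate distance d=6): x=-4.8000 theta=-0.3000
After 2 (thin lens f=28): x=-4.8000 theta=-9/70 (≈-0.1286)
After 3 (propagate distance d=7): x=-5.7000 theta=-9/70 (≈-0.1286)
After 4 (curved mirror R=-52): x=-5.7000 theta=-633/1820 (≈-0.3478)
After 5 (propagate distance d=39 (to screen)): x=-2697/140 (≈-19.2643) theta=-633/1820 (≈-0.3478)
Rounded to 4 decimal places: x = -19.2643

Answer: -19.2643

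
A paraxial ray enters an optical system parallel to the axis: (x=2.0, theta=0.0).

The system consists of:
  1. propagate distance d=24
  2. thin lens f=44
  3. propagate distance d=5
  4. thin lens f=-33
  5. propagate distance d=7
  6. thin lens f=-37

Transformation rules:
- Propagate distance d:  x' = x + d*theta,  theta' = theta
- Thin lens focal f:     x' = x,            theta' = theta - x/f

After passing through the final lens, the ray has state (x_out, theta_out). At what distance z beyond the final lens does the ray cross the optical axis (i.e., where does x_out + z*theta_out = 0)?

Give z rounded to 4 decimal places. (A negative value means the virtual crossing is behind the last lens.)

Initial: x=2.0000 theta=0.0000
After 1 (propagate distance d=24): x=2.0000 theta=0.0000
After 2 (thin lens f=44): x=2.0000 theta=-1/22 (≈-0.0455)
After 3 (propagate distance d=5): x=39/22 (≈1.7727) theta=-1/22 (≈-0.0455)
After 4 (thin lens f=-33): x=39/22 (≈1.7727) theta=1/121 (≈0.0083)
After 5 (propagate distance d=7): x=443/242 (≈1.8306) theta=1/121 (≈0.0083)
After 6 (thin lens f=-37): x=443/242 (≈1.8306) theta=47/814 (≈0.0577)
z_focus = -x_out/theta_out = -(443/242)/(47/814) = -16391/517 ≈ -31.7041
Rounded to 4 decimal places: z = -31.7041

Answer: -31.7041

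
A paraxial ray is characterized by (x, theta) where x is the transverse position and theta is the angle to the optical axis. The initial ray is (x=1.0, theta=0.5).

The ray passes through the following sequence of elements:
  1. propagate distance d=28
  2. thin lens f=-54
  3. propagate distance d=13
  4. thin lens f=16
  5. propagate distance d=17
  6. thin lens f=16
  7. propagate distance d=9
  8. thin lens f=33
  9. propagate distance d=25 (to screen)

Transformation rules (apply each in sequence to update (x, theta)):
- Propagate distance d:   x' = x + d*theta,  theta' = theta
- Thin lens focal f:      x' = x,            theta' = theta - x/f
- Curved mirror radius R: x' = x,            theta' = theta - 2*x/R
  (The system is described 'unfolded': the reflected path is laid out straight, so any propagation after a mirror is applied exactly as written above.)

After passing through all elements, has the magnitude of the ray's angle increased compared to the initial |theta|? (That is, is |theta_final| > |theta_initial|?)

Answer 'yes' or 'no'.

Answer: yes

Derivation:
Initial: x=1.0000 theta=0.5000
After 1 (propagate distance d=28): x=15.0000 theta=0.5000
After 2 (thin lens f=-54): x=15.0000 theta=7/9 (≈0.7778)
After 3 (propagate distance d=13): x=226/9 (≈25.1111) theta=7/9 (≈0.7778)
After 4 (thin lens f=16): x=226/9 (≈25.1111) theta=-19/24 (≈-0.7917)
After 5 (propagate distance d=17): x=839/72 (≈11.6528) theta=-19/24 (≈-0.7917)
After 6 (thin lens f=16): x=839/72 (≈11.6528) theta=-1751/1152 (≈-1.5200)
After 7 (propagate distance d=9): x=-2335/1152 (≈-2.0269) theta=-1751/1152 (≈-1.5200)
After 8 (thin lens f=33): x=-2335/1152 (≈-2.0269) theta=-6931/4752 (≈-1.4585)
After 9 (propagate distance d=25 (to screen)): x=-1463255/38016 (≈-38.4905) theta=-6931/4752 (≈-1.4585)
|theta_initial|=0.5000 |theta_final|=6931/4752 (≈1.4585) -> increased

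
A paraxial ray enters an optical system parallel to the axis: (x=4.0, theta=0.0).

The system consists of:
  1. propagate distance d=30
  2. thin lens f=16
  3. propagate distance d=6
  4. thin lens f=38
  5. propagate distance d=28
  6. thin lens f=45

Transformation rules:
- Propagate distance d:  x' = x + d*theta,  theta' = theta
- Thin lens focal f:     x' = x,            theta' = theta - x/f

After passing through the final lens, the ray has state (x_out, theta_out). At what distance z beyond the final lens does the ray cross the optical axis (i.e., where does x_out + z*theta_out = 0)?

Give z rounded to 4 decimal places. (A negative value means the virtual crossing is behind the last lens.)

Answer: -36.2709

Derivation:
Initial: x=4.0000 theta=0.0000
After 1 (propagate distance d=30): x=4.0000 theta=0.0000
After 2 (thin lens f=16): x=4.0000 theta=-0.2500
After 3 (propagate distance d=6): x=2.5000 theta=-0.2500
After 4 (thin lens f=38): x=2.5000 theta=-6/19 (≈-0.3158)
After 5 (propagate distance d=28): x=-241/38 (≈-6.3421) theta=-6/19 (≈-0.3158)
After 6 (thin lens f=45): x=-241/38 (≈-6.3421) theta=-299/1710 (≈-0.1749)
z_focus = -x_out/theta_out = -(-241/38)/(-299/1710) = -10845/299 ≈ -36.2709
Rounded to 4 decimal places: z = -36.2709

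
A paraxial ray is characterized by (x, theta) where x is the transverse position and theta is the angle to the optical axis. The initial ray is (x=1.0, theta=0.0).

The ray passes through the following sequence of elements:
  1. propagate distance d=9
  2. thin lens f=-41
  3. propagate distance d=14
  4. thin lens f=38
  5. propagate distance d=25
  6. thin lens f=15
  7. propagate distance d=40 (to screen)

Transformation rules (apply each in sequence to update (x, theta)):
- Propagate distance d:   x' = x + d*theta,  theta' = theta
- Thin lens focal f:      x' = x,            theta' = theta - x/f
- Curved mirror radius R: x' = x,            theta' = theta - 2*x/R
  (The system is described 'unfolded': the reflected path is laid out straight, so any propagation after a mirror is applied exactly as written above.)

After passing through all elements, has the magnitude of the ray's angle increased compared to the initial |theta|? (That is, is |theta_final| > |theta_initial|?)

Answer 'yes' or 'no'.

Answer: yes

Derivation:
Initial: x=1.0000 theta=0.0000
After 1 (propagate distance d=9): x=1.0000 theta=0.0000
After 2 (thin lens f=-41): x=1.0000 theta=1/41 (≈0.0244)
After 3 (propagate distance d=14): x=55/41 (≈1.3415) theta=1/41 (≈0.0244)
After 4 (thin lens f=38): x=55/41 (≈1.3415) theta=-17/1558 (≈-0.0109)
After 5 (propagate distance d=25): x=1665/1558 (≈1.0687) theta=-17/1558 (≈-0.0109)
After 6 (thin lens f=15): x=1665/1558 (≈1.0687) theta=-64/779 (≈-0.0822)
After 7 (propagate distance d=40 (to screen)): x=-3455/1558 (≈-2.2176) theta=-64/779 (≈-0.0822)
|theta_initial|=0.0000 |theta_final|=64/779 (≈0.0822) -> increased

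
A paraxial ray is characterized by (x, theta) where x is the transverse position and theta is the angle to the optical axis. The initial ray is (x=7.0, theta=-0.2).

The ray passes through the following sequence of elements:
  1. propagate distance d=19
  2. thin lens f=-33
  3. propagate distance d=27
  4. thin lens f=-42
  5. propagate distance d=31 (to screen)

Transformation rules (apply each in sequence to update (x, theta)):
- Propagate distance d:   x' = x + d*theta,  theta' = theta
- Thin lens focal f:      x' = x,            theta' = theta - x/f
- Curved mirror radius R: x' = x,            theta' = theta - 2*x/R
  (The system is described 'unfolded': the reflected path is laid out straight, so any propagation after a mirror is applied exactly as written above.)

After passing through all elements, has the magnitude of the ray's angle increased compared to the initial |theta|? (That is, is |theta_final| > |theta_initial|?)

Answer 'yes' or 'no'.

Initial: x=7.0000 theta=-0.2000
After 1 (propagate distance d=19): x=3.2000 theta=-0.2000
After 2 (thin lens f=-33): x=3.2000 theta=-17/165 (≈-0.1030)
After 3 (propagate distance d=27): x=23/55 (≈0.4182) theta=-17/165 (≈-0.1030)
After 4 (thin lens f=-42): x=23/55 (≈0.4182) theta=-43/462 (≈-0.0931)
After 5 (propagate distance d=31 (to screen)): x=-5699/2310 (≈-2.4671) theta=-43/462 (≈-0.0931)
|theta_initial|=0.2000 |theta_final|=43/462 (≈0.0931) -> not increased

Answer: no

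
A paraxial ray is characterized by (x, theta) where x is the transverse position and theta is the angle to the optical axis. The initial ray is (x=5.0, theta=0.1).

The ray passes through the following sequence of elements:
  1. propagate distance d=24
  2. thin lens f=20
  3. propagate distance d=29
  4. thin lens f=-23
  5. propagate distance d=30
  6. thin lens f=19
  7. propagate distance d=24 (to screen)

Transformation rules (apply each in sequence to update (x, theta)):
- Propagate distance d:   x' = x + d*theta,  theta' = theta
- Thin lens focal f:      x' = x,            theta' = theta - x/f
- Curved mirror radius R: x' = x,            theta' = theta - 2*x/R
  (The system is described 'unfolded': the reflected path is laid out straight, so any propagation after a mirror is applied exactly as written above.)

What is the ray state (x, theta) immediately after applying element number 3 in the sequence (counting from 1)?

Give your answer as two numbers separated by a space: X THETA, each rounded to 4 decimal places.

Initial: x=5.0000 theta=0.1000
After 1 (propagate distance d=24): x=7.4000 theta=0.1000
After 2 (thin lens f=20): x=7.4000 theta=-0.2700
After 3 (propagate distance d=29): x=-0.4300 theta=-0.2700
Rounded to 4 decimal places: x = -0.4300, theta = -0.2700

Answer: -0.4300 -0.2700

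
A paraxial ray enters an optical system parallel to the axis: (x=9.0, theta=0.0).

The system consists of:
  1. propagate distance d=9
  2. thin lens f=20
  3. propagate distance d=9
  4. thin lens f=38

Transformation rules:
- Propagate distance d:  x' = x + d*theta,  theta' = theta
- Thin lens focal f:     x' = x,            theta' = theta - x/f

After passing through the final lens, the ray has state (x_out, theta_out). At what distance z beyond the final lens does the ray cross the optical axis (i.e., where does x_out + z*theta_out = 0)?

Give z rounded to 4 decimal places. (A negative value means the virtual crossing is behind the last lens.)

Answer: 8.5306

Derivation:
Initial: x=9.0000 theta=0.0000
After 1 (propagate distance d=9): x=9.0000 theta=0.0000
After 2 (thin lens f=20): x=9.0000 theta=-0.4500
After 3 (propagate distance d=9): x=4.9500 theta=-0.4500
After 4 (thin lens f=38): x=4.9500 theta=-441/760 (≈-0.5803)
z_focus = -x_out/theta_out = -(4.9500)/(-441/760) = 418/49 ≈ 8.5306
Rounded to 4 decimal places: z = 8.5306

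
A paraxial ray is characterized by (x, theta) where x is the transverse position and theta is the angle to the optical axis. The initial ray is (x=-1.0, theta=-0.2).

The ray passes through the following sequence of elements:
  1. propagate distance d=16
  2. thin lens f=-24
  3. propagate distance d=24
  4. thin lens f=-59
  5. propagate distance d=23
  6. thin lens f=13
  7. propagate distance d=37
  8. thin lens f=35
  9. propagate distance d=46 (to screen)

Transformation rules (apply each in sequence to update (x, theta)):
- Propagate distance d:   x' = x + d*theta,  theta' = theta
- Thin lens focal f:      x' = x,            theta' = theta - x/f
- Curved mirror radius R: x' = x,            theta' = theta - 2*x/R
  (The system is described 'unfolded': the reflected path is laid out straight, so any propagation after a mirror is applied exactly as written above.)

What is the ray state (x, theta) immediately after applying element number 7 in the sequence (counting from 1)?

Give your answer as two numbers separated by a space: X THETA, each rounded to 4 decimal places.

Answer: 27.6392 1.4759

Derivation:
Initial: x=-1.0000 theta=-0.2000
After 1 (propagate distance d=16): x=-4.2000 theta=-0.2000
After 2 (thin lens f=-24): x=-4.2000 theta=-0.3750
After 3 (propagate distance d=24): x=-13.2000 theta=-0.3750
After 4 (thin lens f=-59): x=-13.2000 theta=-1413/2360 (≈-0.5987)
After 5 (propagate distance d=23): x=-63651/2360 (≈-26.9708) theta=-1413/2360 (≈-0.5987)
After 6 (thin lens f=13): x=-63651/2360 (≈-26.9708) theta=22641/15340 (≈1.4759)
After 7 (propagate distance d=37): x=847971/30680 (≈27.6392) theta=22641/15340 (≈1.4759)
Rounded to 4 decimal places: x = 27.6392, theta = 1.4759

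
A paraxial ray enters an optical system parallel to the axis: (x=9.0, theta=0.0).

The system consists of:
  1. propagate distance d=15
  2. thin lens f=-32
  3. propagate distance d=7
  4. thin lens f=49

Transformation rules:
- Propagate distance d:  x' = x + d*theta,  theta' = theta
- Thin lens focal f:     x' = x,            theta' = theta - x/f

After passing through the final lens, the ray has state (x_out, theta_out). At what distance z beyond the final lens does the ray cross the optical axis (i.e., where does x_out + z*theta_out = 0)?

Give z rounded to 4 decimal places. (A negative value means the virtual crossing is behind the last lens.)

Answer: -191.1000

Derivation:
Initial: x=9.0000 theta=0.0000
After 1 (propagate distance d=15): x=9.0000 theta=0.0000
After 2 (thin lens f=-32): x=9.0000 theta=9/32 (≈0.2813)
After 3 (propagate distance d=7): x=351/32 (≈10.9688) theta=9/32 (≈0.2813)
After 4 (thin lens f=49): x=351/32 (≈10.9688) theta=45/784 (≈0.0574)
z_focus = -x_out/theta_out = -(351/32)/(45/784) = -191.1000
Rounded to 4 decimal places: z = -191.1000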